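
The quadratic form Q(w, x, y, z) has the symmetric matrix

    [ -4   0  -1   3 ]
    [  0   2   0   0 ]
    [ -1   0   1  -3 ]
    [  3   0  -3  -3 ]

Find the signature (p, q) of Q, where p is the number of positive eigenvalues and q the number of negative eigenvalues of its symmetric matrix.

(2, 2)

Row-reducing A symmetrically gives the diagonal entries -4, 2, 5/4, -12.
So there are 2 positive, 2 negative pivots.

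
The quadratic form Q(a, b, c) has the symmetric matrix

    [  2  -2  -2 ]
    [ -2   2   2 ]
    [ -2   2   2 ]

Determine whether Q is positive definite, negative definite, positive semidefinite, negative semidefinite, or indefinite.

Applying the same elementary operations to the rows and columns of A produces a congruent diagonal matrix with entries 2, 0, 0.
So there are 1 positive, 2 zero pivots.
Hence Q is positive semidefinite.

positive semidefinite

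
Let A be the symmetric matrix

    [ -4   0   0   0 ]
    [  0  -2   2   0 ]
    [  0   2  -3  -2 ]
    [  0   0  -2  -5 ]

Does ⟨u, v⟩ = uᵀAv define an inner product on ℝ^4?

no

Leading principal minors: Δ_1 = -4, Δ_2 = 8, Δ_3 = -8, Δ_4 = 8.
The signs alternate starting with Δ_1 < 0, so by Sylvester's criterion Q is negative definite.
⟨·,·⟩ is an inner product exactly when A is positive definite.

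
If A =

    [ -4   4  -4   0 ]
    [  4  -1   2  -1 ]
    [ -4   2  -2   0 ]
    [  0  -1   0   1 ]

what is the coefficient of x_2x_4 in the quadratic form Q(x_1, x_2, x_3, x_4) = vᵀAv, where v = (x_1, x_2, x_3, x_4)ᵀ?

-2

The coefficient of x_2x_4 is A[2,4] + A[4,2] = 2·(-1) = -2.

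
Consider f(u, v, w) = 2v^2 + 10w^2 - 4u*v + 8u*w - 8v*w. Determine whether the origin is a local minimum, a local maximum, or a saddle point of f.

saddle point

The Hessian at the origin is H = [[0, -4, 8], [-4, 4, -8], [8, -8, 20]].
H is indefinite, so the origin is a saddle point.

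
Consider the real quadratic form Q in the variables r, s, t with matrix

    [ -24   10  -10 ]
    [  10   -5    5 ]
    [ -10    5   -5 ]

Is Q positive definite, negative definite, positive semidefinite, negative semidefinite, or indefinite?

negative semidefinite

Applying the same elementary operations to the rows and columns of A produces a congruent diagonal matrix with entries -24, -5/6, 0.
Counting signs: 2 negative, 1 zero.
Hence Q is negative semidefinite.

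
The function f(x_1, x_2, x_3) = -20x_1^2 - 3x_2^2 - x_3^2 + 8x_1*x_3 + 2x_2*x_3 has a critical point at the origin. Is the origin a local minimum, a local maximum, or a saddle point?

The Hessian at the origin is H = [[-40, 0, 8], [0, -6, 2], [8, 2, -2]].
Row-reducing H symmetrically gives the diagonal entries -40, -6, 4/15.
Counting signs: 1 positive, 2 negative.
H is indefinite, so the origin is a saddle point.

saddle point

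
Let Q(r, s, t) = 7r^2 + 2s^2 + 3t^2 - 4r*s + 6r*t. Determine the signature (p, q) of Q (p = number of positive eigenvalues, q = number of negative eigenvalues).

The associated matrix is A = [[7, -2, 3], [-2, 2, 0], [3, 0, 3]].
Row-reducing A symmetrically gives the diagonal entries 7, 10/7, 6/5.
So there are 3 positive pivots.

(3, 0)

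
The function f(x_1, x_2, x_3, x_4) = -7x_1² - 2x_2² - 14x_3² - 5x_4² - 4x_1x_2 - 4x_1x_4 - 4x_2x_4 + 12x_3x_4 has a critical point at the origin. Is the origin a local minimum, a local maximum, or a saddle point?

local maximum

The Hessian at the origin is H = [[-14, -4, 0, -4], [-4, -4, 0, -4], [0, 0, -28, 12], [-4, -4, 12, -10]].
An LDLᵀ factorisation of H has diagonal entries -14, -20/7, -28, -6/7.
So there are 4 negative pivots.
H is negative definite, so the origin is a strict local maximum.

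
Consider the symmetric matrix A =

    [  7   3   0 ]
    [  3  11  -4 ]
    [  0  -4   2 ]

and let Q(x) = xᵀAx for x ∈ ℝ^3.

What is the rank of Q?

3

Applying the same elementary operations to the rows and columns of A produces a congruent diagonal matrix with entries 7, 68/7, 6/17.
So there are 3 positive pivots.
The rank is the number of nonzero pivots: 3.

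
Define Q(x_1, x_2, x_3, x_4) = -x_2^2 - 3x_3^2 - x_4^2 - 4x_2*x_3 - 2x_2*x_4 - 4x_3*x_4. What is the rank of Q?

2

The symmetric matrix is A = [[0, 0, 0, 0], [0, -1, -2, -1], [0, -2, -3, -2], [0, -1, -2, -1]].
Congruent diagonalization of A (simultaneous row and column reduction) yields pivots 0, -1, 1, 0.
Counting signs: 1 positive, 1 negative, 2 zero.
The rank is the number of nonzero pivots: 2.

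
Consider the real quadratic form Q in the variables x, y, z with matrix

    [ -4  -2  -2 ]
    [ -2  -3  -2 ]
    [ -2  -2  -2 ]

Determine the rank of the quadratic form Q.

3

Symmetric row and column elimination reduces A to a congruent diagonal form with pivots -4, -2, -1/2.
So there are 3 negative pivots.
The rank is the number of nonzero pivots: 3.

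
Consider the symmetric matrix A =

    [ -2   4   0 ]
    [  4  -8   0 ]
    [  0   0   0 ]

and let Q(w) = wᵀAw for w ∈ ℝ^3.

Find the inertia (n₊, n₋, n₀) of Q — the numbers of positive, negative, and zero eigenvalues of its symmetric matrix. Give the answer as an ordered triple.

(0, 1, 2)

Symmetric row and column elimination reduces A to a congruent diagonal form with pivots -2, 0, 0.
That gives 1 negative, 2 zero pivots.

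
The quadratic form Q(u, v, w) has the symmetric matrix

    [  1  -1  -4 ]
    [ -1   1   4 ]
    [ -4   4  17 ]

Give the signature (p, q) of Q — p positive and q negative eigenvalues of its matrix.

Congruent diagonalization of A (simultaneous row and column reduction) yields pivots 1, 0, 1.
So there are 2 positive, 1 zero pivots.

(2, 0)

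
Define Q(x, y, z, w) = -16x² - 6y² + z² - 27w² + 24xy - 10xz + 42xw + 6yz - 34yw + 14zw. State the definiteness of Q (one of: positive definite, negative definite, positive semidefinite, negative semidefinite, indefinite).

indefinite

The symmetric matrix is A = [[-16, 12, -5, 21], [12, -6, 3, -17], [-5, 3, 1, 7], [21, -17, 7, -27]].
Applying the same elementary operations to the rows and columns of A produces a congruent diagonal matrix with entries -16, 3, 19/8, 2/57.
That gives 3 positive, 1 negative pivots.
Hence Q is indefinite.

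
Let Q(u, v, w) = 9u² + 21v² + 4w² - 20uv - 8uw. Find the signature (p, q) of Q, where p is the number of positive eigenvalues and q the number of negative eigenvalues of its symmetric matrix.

(3, 0)

Write A = [[9, -10, -4], [-10, 21, 0], [-4, 0, 4]].
Congruent diagonalization of A (simultaneous row and column reduction) yields pivots 9, 89/9, 20/89.
That gives 3 positive pivots.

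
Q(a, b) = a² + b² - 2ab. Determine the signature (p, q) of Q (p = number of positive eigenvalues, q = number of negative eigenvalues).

(1, 0)

The symmetric matrix is A = [[1, -1], [-1, 1]].
Applying the same elementary operations to the rows and columns of A produces a congruent diagonal matrix with entries 1, 0.
So there are 1 positive, 1 zero pivots.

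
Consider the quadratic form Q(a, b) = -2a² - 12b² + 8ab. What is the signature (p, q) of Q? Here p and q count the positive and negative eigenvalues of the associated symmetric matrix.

(0, 2)

The symmetric matrix is A = [[-2, 4], [4, -12]].
Symmetric row and column elimination reduces A to a congruent diagonal form with pivots -2, -4.
So there are 2 negative pivots.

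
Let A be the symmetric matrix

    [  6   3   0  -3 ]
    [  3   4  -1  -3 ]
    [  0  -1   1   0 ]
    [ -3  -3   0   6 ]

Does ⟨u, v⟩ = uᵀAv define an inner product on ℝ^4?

Leading principal minors: Δ_1 = 6, Δ_2 = 15, Δ_3 = 9, Δ_4 = 27.
All leading principal minors are positive, so by Sylvester's criterion Q is positive definite.
⟨·,·⟩ is an inner product exactly when A is positive definite.

yes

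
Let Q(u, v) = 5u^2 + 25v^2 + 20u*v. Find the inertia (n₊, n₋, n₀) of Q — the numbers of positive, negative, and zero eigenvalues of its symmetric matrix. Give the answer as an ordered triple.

The associated matrix is A = [[5, 10], [10, 25]].
Congruent diagonalization of A (simultaneous row and column reduction) yields pivots 5, 5.
That gives 2 positive pivots.

(2, 0, 0)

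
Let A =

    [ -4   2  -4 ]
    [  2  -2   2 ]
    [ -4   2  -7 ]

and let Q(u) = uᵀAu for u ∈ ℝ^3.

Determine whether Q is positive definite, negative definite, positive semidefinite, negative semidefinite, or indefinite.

negative definite

Congruent diagonalization of A (simultaneous row and column reduction) yields pivots -4, -1, -3.
Counting signs: 3 negative.
Hence Q is negative definite.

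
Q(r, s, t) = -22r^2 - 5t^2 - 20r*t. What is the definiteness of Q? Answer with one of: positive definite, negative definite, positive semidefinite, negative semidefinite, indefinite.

Write A = [[-22, 0, -10], [0, 0, 0], [-10, 0, -5]].
Symmetric row and column elimination reduces A to a congruent diagonal form with pivots -22, 0, -5/11.
That gives 2 negative, 1 zero pivots.
Hence Q is negative semidefinite.

negative semidefinite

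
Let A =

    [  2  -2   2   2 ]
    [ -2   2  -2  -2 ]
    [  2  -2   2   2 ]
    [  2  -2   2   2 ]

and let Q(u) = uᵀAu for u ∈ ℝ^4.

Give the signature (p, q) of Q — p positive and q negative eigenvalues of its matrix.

(1, 0)

Symmetric row and column elimination reduces A to a congruent diagonal form with pivots 2, 0, 0, 0.
That gives 1 positive, 3 zero pivots.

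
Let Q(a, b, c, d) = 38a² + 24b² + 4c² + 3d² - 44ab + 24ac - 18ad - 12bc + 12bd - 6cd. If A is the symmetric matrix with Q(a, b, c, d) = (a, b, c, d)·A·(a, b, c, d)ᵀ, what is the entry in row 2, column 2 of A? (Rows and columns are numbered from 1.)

24

The coefficient of b² in Q is 24, and that is exactly A[2,2].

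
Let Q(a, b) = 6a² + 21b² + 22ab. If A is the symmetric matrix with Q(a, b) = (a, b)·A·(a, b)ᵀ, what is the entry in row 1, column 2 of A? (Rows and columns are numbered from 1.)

The coefficient of a·b in Q is 22. For a symmetric A this equals A[1,2] + A[2,1] = 2·A[1,2].
So A[1,2] = 22/2 = 11.

11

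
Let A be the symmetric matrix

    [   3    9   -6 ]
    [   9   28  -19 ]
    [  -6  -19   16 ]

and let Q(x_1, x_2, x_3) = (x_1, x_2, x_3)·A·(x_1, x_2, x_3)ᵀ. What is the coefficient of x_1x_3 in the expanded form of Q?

The coefficient of x_1x_3 is A[1,3] + A[3,1] = 2·(-6) = -12.

-12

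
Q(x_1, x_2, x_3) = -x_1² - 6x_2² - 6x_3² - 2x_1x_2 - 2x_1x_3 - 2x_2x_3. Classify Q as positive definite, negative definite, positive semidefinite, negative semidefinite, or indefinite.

The symmetric matrix of Q is A = [[-1, -1, -1], [-1, -6, -1], [-1, -1, -6]].
Leading principal minors: Δ_1 = -1, Δ_2 = 5, Δ_3 = -25.
The signs alternate starting with Δ_1 < 0, so by Sylvester's criterion Q is negative definite.

negative definite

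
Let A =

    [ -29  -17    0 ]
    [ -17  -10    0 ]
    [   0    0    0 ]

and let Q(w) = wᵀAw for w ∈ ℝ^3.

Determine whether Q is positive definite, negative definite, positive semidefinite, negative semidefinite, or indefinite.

Congruent diagonalization of A (simultaneous row and column reduction) yields pivots -29, -1/29, 0.
That gives 2 negative, 1 zero pivots.
Hence Q is negative semidefinite.

negative semidefinite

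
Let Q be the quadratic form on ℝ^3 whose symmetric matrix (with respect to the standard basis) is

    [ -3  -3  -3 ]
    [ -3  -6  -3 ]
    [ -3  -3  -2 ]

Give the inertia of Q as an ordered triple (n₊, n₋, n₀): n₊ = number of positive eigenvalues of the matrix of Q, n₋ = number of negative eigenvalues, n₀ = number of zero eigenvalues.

(1, 2, 0)

Applying the same elementary operations to the rows and columns of A produces a congruent diagonal matrix with entries -3, -3, 1.
So there are 1 positive, 2 negative pivots.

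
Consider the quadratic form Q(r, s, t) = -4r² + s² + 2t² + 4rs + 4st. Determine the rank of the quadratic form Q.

2

The associated matrix is A = [[-4, 2, 0], [2, 1, 2], [0, 2, 2]].
Applying the same elementary operations to the rows and columns of A produces a congruent diagonal matrix with entries -4, 2, 0.
That gives 1 positive, 1 negative, 1 zero pivots.
The rank is the number of nonzero pivots: 2.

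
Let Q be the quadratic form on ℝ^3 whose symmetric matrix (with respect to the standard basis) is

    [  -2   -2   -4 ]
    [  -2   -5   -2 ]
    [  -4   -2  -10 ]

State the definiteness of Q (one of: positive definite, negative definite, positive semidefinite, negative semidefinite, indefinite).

Leading principal minors: Δ_1 = -2, Δ_2 = 6, Δ_3 = -4.
The signs alternate starting with Δ_1 < 0, so by Sylvester's criterion Q is negative definite.

negative definite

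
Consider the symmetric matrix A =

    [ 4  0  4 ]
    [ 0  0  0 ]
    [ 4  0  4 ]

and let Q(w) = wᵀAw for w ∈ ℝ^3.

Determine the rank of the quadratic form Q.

Congruent diagonalization of A (simultaneous row and column reduction) yields pivots 4, 0, 0.
Counting signs: 1 positive, 2 zero.
The rank is the number of nonzero pivots: 1.

1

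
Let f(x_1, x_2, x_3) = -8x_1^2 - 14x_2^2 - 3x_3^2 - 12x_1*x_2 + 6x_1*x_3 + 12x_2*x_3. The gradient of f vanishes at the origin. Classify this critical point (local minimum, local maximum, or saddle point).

local maximum

The Hessian at the origin is H = [[-16, -12, 6], [-12, -28, 12], [6, 12, -6]].
Congruent diagonalization of H (simultaneous row and column reduction) yields pivots -16, -19, -15/19.
Counting signs: 3 negative.
H is negative definite, so the origin is a strict local maximum.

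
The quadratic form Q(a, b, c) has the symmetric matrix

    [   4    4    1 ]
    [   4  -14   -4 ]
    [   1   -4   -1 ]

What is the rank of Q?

3

Applying the same elementary operations to the rows and columns of A produces a congruent diagonal matrix with entries 4, -18, 5/36.
Counting signs: 2 positive, 1 negative.
The rank is the number of nonzero pivots: 3.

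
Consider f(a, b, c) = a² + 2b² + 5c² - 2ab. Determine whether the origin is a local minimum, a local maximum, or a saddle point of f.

The Hessian at the origin is H = [[2, -2, 0], [-2, 4, 0], [0, 0, 10]].
An LDLᵀ factorisation of H has diagonal entries 2, 2, 10.
That gives 3 positive pivots.
H is positive definite, so the origin is a strict local minimum.

local minimum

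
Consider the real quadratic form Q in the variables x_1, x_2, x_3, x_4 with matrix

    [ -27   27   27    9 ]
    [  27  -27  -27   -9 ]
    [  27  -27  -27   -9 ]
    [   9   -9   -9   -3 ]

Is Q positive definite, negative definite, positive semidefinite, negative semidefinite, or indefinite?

Applying the same elementary operations to the rows and columns of A produces a congruent diagonal matrix with entries -27, 0, 0, 0.
So there are 1 negative, 3 zero pivots.
Hence Q is negative semidefinite.

negative semidefinite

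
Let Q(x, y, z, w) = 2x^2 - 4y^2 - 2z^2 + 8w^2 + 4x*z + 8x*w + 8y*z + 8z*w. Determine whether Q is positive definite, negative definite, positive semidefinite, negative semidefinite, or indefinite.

The associated matrix is A = [[2, 0, 2, 4], [0, -4, 4, 0], [2, 4, -2, 4], [4, 0, 4, 8]].
Row-reducing A symmetrically gives the diagonal entries 2, -4, 0, 0.
That gives 1 positive, 1 negative, 2 zero pivots.
Hence Q is indefinite.

indefinite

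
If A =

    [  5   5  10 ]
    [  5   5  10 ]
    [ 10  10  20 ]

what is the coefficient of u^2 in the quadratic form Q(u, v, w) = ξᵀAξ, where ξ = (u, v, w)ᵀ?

5

The coefficient of u^2 is the diagonal entry A[1,1] = 5.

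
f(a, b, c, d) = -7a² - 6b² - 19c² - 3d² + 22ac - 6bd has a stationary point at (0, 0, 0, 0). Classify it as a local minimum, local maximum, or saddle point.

The Hessian at the origin is H = [[-14, 0, 22, 0], [0, -12, 0, -6], [22, 0, -38, 0], [0, -6, 0, -6]].
Applying the same elementary operations to the rows and columns of H produces a congruent diagonal matrix with entries -14, -12, -24/7, -3.
That gives 4 negative pivots.
H is negative definite, so the origin is a strict local maximum.

local maximum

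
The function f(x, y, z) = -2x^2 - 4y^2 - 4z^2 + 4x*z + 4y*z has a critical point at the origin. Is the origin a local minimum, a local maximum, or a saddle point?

local maximum

The Hessian at the origin is H = [[-4, 0, 4], [0, -8, 4], [4, 4, -8]].
Applying the same elementary operations to the rows and columns of H produces a congruent diagonal matrix with entries -4, -8, -2.
Counting signs: 3 negative.
H is negative definite, so the origin is a strict local maximum.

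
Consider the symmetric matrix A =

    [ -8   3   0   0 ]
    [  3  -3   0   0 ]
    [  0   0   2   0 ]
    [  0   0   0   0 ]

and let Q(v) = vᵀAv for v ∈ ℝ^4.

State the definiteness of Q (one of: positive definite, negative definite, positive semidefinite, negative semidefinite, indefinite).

indefinite

Row-reducing A symmetrically gives the diagonal entries -8, -15/8, 2, 0.
So there are 1 positive, 2 negative, 1 zero pivots.
Hence Q is indefinite.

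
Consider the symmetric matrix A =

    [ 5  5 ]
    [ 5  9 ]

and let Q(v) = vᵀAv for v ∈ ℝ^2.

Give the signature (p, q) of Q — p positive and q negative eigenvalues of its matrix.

Congruent diagonalization of A (simultaneous row and column reduction) yields pivots 5, 4.
So there are 2 positive pivots.

(2, 0)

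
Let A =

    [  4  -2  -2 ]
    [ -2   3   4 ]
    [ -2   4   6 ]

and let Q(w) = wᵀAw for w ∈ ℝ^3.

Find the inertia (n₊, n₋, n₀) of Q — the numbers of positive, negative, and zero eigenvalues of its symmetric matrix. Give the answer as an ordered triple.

(3, 0, 0)

Congruent diagonalization of A (simultaneous row and column reduction) yields pivots 4, 2, 1/2.
Counting signs: 3 positive.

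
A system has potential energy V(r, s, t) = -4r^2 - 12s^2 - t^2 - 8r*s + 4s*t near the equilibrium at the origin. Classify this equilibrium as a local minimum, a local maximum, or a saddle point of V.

local maximum

The Hessian at the origin is H = [[-8, -8, 0], [-8, -24, 4], [0, 4, -2]].
An LDLᵀ factorisation of H has diagonal entries -8, -16, -1.
So there are 3 negative pivots.
H is negative definite, so the origin is a strict local maximum.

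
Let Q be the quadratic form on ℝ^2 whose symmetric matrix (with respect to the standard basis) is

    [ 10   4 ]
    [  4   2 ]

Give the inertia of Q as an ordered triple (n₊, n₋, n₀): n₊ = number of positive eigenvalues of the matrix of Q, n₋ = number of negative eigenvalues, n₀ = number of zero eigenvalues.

(2, 0, 0)

Applying the same elementary operations to the rows and columns of A produces a congruent diagonal matrix with entries 10, 2/5.
That gives 2 positive pivots.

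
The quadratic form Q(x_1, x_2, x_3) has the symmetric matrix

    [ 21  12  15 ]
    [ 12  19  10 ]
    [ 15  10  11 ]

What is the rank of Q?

Symmetric row and column elimination reduces A to a congruent diagonal form with pivots 21, 85/7, 2/17.
So there are 3 positive pivots.
The rank is the number of nonzero pivots: 3.

3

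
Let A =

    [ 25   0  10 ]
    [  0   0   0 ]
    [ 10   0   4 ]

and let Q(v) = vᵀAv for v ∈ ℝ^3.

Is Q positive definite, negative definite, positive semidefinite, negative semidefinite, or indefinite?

Applying the same elementary operations to the rows and columns of A produces a congruent diagonal matrix with entries 25, 0, 0.
That gives 1 positive, 2 zero pivots.
Hence Q is positive semidefinite.

positive semidefinite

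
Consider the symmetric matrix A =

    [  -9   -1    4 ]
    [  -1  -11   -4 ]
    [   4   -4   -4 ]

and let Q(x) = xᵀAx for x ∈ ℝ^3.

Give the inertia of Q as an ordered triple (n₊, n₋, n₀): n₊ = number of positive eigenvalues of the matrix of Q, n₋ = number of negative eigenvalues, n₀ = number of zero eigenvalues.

(0, 3, 0)

Applying the same elementary operations to the rows and columns of A produces a congruent diagonal matrix with entries -9, -98/9, -20/49.
That gives 3 negative pivots.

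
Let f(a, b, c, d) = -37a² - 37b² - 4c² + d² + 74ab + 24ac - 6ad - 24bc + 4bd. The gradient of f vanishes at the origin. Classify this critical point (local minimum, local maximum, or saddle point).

saddle point

The Hessian at the origin is H = [[-74, 74, 24, -6], [74, -74, -24, 4], [24, -24, -8, 0], [-6, 4, 0, 2]].
H is indefinite, so the origin is a saddle point.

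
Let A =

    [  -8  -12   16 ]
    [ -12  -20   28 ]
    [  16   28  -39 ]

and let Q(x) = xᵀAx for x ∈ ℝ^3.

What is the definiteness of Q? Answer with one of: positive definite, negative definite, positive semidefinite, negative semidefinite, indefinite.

Congruent diagonalization of A (simultaneous row and column reduction) yields pivots -8, -2, 1.
That gives 1 positive, 2 negative pivots.
Hence Q is indefinite.

indefinite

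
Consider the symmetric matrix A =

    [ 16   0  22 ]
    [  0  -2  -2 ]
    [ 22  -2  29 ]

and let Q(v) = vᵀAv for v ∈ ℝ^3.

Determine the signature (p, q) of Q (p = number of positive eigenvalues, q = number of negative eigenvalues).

(2, 1)

An LDLᵀ factorisation of A has diagonal entries 16, -2, 3/4.
That gives 2 positive, 1 negative pivots.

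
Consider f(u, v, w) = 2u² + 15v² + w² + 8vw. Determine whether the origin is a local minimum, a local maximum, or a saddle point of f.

The Hessian at the origin is H = [[4, 0, 0], [0, 30, 8], [0, 8, 2]].
Symmetric row and column elimination reduces H to a congruent diagonal form with pivots 4, 30, -2/15.
That gives 2 positive, 1 negative pivots.
H is indefinite, so the origin is a saddle point.

saddle point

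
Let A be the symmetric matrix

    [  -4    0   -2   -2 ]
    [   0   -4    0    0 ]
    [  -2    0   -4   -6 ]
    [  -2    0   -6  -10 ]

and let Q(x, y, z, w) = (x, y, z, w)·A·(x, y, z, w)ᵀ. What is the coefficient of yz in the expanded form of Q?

The coefficient of yz is A[2,3] + A[3,2] = 2·0 = 0.

0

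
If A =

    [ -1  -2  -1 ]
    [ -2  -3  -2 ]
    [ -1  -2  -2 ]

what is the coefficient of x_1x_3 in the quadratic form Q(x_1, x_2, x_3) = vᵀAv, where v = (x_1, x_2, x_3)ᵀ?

-2

The coefficient of x_1x_3 is A[1,3] + A[3,1] = 2·(-1) = -2.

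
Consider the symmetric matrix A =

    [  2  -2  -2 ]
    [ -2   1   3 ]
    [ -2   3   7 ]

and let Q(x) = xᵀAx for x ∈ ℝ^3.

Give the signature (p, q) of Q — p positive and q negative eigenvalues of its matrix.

(2, 1)

Applying the same elementary operations to the rows and columns of A produces a congruent diagonal matrix with entries 2, -1, 6.
Counting signs: 2 positive, 1 negative.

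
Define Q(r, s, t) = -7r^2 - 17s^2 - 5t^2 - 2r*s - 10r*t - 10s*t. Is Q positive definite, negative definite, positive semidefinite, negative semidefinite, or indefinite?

negative definite

The symmetric matrix is A = [[-7, -1, -5], [-1, -17, -5], [-5, -5, -5]].
Congruent diagonalization of A (simultaneous row and column reduction) yields pivots -7, -118/7, -20/59.
So there are 3 negative pivots.
Hence Q is negative definite.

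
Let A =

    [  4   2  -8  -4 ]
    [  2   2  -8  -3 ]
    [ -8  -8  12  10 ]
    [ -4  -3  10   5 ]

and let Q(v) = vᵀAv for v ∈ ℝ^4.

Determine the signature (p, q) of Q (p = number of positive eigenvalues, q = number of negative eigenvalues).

Row-reducing A symmetrically gives the diagonal entries 4, 1, -20, 1/5.
So there are 3 positive, 1 negative pivots.

(3, 1)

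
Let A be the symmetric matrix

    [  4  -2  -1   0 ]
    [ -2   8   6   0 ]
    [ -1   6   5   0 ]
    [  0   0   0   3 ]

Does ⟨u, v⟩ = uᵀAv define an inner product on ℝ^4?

Symmetric row and column elimination reduces A to a congruent diagonal form with pivots 4, 7, 3/7, 3.
That gives 4 positive pivots.
Hence Q is positive definite.
⟨·,·⟩ is an inner product exactly when A is positive definite.

yes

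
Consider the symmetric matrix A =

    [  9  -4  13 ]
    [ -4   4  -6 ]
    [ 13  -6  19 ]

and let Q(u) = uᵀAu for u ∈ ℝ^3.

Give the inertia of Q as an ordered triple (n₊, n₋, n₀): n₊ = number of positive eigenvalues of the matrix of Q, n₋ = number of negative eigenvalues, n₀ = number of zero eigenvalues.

Congruent diagonalization of A (simultaneous row and column reduction) yields pivots 9, 20/9, 1/5.
That gives 3 positive pivots.

(3, 0, 0)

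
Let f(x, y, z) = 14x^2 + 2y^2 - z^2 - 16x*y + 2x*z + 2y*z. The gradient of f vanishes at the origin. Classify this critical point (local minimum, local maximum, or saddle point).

The Hessian at the origin is H = [[28, -16, 2], [-16, 4, 2], [2, 2, -2]].
Congruent diagonalization of H (simultaneous row and column reduction) yields pivots 28, -36/7, -2/9.
So there are 1 positive, 2 negative pivots.
H is indefinite, so the origin is a saddle point.

saddle point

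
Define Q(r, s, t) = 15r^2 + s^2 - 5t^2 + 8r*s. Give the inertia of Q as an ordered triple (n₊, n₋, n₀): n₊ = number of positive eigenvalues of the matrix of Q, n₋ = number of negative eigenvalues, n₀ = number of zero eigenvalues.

The associated matrix is A = [[15, 4, 0], [4, 1, 0], [0, 0, -5]].
Congruent diagonalization of A (simultaneous row and column reduction) yields pivots 15, -1/15, -5.
That gives 1 positive, 2 negative pivots.

(1, 2, 0)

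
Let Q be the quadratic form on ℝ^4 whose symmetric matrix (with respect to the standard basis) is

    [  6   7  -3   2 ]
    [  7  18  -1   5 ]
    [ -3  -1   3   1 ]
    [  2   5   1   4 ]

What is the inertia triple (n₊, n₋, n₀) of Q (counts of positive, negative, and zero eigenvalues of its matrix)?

Symmetric row and column elimination reduces A to a congruent diagonal form with pivots 6, 59/6, 51/59, 10/17.
So there are 4 positive pivots.

(4, 0, 0)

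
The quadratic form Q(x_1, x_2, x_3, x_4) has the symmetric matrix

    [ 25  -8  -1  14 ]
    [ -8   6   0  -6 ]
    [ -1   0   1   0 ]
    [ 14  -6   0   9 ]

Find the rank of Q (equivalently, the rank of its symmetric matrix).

Row-reducing A symmetrically gives the diagonal entries 25, 86/25, 40/43, 3/10.
That gives 4 positive pivots.
The rank is the number of nonzero pivots: 4.

4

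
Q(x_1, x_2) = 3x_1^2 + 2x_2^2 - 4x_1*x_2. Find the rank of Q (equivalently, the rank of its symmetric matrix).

The associated matrix is A = [[3, -2], [-2, 2]].
Applying the same elementary operations to the rows and columns of A produces a congruent diagonal matrix with entries 3, 2/3.
So there are 2 positive pivots.
The rank is the number of nonzero pivots: 2.

2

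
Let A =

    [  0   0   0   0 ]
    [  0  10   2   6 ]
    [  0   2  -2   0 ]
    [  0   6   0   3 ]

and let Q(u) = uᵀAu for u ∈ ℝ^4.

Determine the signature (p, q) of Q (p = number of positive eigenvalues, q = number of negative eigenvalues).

(1, 1)

Congruent diagonalization of A (simultaneous row and column reduction) yields pivots 0, 10, -12/5, 0.
So there are 1 positive, 1 negative, 2 zero pivots.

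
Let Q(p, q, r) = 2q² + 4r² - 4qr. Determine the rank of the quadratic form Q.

2

Write A = [[0, 0, 0], [0, 2, -2], [0, -2, 4]].
Row-reducing A symmetrically gives the diagonal entries 0, 2, 2.
So there are 2 positive, 1 zero pivots.
The rank is the number of nonzero pivots: 2.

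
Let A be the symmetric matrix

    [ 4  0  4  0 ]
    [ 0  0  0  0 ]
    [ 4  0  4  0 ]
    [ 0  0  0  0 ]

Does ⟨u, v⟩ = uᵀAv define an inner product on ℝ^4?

no

Congruent diagonalization of A (simultaneous row and column reduction) yields pivots 4, 0, 0, 0.
Counting signs: 1 positive, 3 zero.
Hence Q is positive semidefinite.
⟨·,·⟩ is an inner product exactly when A is positive definite.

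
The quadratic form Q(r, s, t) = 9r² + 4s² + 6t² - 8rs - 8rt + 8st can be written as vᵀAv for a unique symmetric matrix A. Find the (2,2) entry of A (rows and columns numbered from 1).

The coefficient of s² in Q is 4, and that is exactly A[2,2].

4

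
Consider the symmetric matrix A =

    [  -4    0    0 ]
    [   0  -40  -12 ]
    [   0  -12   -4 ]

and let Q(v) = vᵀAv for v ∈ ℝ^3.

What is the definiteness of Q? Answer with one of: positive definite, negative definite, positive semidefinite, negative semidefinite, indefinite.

Leading principal minors: Δ_1 = -4, Δ_2 = 160, Δ_3 = -64.
The signs alternate starting with Δ_1 < 0, so by Sylvester's criterion Q is negative definite.

negative definite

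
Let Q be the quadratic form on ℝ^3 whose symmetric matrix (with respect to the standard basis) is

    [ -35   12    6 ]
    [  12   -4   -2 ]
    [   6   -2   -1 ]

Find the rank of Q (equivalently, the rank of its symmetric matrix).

2

Symmetric row and column elimination reduces A to a congruent diagonal form with pivots -35, 4/35, 0.
That gives 1 positive, 1 negative, 1 zero pivots.
The rank is the number of nonzero pivots: 2.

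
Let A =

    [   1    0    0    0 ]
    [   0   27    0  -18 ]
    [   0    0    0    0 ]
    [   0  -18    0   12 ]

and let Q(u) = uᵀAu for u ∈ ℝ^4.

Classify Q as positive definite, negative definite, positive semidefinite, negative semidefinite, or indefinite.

Row-reducing A symmetrically gives the diagonal entries 1, 27, 0, 0.
Counting signs: 2 positive, 2 zero.
Hence Q is positive semidefinite.

positive semidefinite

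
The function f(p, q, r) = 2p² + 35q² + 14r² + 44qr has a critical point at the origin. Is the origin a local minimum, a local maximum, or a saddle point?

The Hessian at the origin is H = [[4, 0, 0], [0, 70, 44], [0, 44, 28]].
Congruent diagonalization of H (simultaneous row and column reduction) yields pivots 4, 70, 12/35.
That gives 3 positive pivots.
H is positive definite, so the origin is a strict local minimum.

local minimum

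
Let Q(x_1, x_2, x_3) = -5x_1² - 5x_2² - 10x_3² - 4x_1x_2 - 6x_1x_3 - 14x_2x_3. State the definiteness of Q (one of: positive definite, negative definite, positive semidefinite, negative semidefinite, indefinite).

Write A = [[-5, -2, -3], [-2, -5, -7], [-3, -7, -10]].
Congruent diagonalization of A (simultaneous row and column reduction) yields pivots -5, -21/5, -4/21.
So there are 3 negative pivots.
Hence Q is negative definite.

negative definite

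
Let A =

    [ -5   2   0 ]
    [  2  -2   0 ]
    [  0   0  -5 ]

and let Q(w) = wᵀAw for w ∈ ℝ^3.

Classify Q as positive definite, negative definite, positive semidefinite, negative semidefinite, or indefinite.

Congruent diagonalization of A (simultaneous row and column reduction) yields pivots -5, -6/5, -5.
That gives 3 negative pivots.
Hence Q is negative definite.

negative definite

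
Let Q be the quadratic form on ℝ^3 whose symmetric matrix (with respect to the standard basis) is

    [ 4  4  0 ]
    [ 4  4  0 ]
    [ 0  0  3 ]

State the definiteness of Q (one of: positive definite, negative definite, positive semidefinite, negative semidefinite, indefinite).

positive semidefinite

Symmetric row and column elimination reduces A to a congruent diagonal form with pivots 4, 0, 3.
That gives 2 positive, 1 zero pivots.
Hence Q is positive semidefinite.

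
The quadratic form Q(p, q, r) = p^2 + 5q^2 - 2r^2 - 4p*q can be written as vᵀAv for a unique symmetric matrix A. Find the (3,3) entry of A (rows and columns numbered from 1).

The coefficient of r^2 in Q is -2, and that is exactly A[3,3].

-2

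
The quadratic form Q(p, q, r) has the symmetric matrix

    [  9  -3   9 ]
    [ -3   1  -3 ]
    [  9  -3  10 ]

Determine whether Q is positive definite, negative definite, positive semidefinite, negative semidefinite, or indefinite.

positive semidefinite

Applying the same elementary operations to the rows and columns of A produces a congruent diagonal matrix with entries 9, 0, 1.
Counting signs: 2 positive, 1 zero.
Hence Q is positive semidefinite.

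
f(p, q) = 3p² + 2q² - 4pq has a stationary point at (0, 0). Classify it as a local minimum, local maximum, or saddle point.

The Hessian at the origin is H = [[6, -4], [-4, 4]].
det H = 6·4 − (-4)² = 8 > 0 and H[1,1] = 6 > 0, so H is positive definite.
Therefore the origin is a local minimum.

local minimum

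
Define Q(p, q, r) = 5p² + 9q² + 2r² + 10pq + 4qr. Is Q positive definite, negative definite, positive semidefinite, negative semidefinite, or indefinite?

positive definite

The symmetric matrix of Q is A = [[5, 5, 0], [5, 9, 2], [0, 2, 2]].
Leading principal minors: Δ_1 = 5, Δ_2 = 20, Δ_3 = 20.
All leading principal minors are positive, so by Sylvester's criterion Q is positive definite.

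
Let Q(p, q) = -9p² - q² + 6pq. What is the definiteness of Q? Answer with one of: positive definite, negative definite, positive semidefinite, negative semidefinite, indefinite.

negative semidefinite

The symmetric matrix of Q is [[-9, 3], [3, -1]].
For the 2×2 matrix [[-9, 3], [3, -1]]: det = -9·-1 − (3)² = 0, trace = -10.
det = 0 so one eigenvalue is zero; the form is semidefinite with the sign of the trace.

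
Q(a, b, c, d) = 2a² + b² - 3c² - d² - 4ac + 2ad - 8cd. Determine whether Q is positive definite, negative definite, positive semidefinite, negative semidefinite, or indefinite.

indefinite

Write A = [[2, 0, -2, 1], [0, 1, 0, 0], [-2, 0, -3, -4], [1, 0, -4, -1]].
Row-reducing A symmetrically gives the diagonal entries 2, 1, -5, 3/10.
That gives 3 positive, 1 negative pivots.
Hence Q is indefinite.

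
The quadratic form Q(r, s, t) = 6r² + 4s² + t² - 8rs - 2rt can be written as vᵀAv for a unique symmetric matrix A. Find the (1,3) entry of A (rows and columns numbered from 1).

-1

The coefficient of r·t in Q is -2. For a symmetric A this equals A[1,3] + A[3,1] = 2·A[1,3].
So A[1,3] = -2/2 = -1.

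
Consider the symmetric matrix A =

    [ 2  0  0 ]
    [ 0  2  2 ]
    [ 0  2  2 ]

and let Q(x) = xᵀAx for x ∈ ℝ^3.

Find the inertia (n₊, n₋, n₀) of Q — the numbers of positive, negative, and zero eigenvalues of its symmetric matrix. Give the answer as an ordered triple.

Symmetric row and column elimination reduces A to a congruent diagonal form with pivots 2, 2, 0.
That gives 2 positive, 1 zero pivots.

(2, 0, 1)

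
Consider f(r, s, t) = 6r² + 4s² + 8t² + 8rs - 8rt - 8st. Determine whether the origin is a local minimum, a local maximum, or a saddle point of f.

The Hessian at the origin is H = [[12, 8, -8], [8, 8, -8], [-8, -8, 16]].
Applying the same elementary operations to the rows and columns of H produces a congruent diagonal matrix with entries 12, 8/3, 8.
So there are 3 positive pivots.
H is positive definite, so the origin is a strict local minimum.

local minimum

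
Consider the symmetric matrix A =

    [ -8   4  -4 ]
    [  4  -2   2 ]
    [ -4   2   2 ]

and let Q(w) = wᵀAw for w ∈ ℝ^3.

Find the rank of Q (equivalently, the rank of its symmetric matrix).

Row-reducing A symmetrically gives the diagonal entries -8, 0, 4.
Counting signs: 1 positive, 1 negative, 1 zero.
The rank is the number of nonzero pivots: 2.

2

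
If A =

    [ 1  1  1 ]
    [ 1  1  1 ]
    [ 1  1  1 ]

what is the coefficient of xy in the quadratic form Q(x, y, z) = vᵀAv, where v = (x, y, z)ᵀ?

The coefficient of xy is A[1,2] + A[2,1] = 2·1 = 2.

2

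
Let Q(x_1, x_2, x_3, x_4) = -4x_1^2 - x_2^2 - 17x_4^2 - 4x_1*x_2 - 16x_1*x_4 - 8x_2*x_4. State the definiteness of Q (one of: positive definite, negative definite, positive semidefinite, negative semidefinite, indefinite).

negative semidefinite

The associated matrix is A = [[-4, -2, 0, -8], [-2, -1, 0, -4], [0, 0, 0, 0], [-8, -4, 0, -17]].
Applying the same elementary operations to the rows and columns of A produces a congruent diagonal matrix with entries -4, 0, 0, -1.
So there are 2 negative, 2 zero pivots.
Hence Q is negative semidefinite.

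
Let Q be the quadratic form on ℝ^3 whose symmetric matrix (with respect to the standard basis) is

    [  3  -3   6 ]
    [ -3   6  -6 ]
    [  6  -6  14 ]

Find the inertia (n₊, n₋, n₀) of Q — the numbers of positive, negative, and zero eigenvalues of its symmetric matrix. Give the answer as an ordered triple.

Row-reducing A symmetrically gives the diagonal entries 3, 3, 2.
So there are 3 positive pivots.

(3, 0, 0)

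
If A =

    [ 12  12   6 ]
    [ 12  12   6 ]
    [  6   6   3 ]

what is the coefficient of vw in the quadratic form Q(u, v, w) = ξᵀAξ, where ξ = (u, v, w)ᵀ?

12

The coefficient of vw is A[2,3] + A[3,2] = 2·6 = 12.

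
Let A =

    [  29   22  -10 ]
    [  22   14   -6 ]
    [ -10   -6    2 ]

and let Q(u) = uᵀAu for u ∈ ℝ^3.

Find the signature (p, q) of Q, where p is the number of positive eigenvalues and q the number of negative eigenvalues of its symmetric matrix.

(1, 2)

Applying the same elementary operations to the rows and columns of A produces a congruent diagonal matrix with entries 29, -78/29, -20/39.
Counting signs: 1 positive, 2 negative.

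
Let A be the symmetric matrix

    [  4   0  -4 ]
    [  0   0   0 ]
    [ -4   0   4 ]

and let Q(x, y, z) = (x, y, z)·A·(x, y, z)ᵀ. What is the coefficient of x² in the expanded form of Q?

The coefficient of x² is the diagonal entry A[1,1] = 4.

4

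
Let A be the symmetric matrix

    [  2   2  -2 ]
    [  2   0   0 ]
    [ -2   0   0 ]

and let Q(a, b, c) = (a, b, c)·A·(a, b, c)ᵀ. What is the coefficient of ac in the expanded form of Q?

The coefficient of ac is A[1,3] + A[3,1] = 2·(-2) = -4.

-4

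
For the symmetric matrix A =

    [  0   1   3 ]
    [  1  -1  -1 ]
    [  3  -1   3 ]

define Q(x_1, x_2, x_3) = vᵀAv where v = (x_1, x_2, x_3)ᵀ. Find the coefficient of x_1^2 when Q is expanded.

The coefficient of x_1^2 is the diagonal entry A[1,1] = 0.

0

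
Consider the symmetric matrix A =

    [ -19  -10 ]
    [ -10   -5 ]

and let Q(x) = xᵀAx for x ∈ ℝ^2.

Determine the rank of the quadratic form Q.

2

Symmetric row and column elimination reduces A to a congruent diagonal form with pivots -19, 5/19.
That gives 1 positive, 1 negative pivots.
The rank is the number of nonzero pivots: 2.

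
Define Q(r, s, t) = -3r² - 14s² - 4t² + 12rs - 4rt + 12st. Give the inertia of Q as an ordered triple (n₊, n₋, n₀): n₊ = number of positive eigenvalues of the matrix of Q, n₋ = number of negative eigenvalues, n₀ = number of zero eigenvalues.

(0, 3, 0)

The symmetric matrix is A = [[-3, 6, -2], [6, -14, 6], [-2, 6, -4]].
Symmetric row and column elimination reduces A to a congruent diagonal form with pivots -3, -2, -2/3.
Counting signs: 3 negative.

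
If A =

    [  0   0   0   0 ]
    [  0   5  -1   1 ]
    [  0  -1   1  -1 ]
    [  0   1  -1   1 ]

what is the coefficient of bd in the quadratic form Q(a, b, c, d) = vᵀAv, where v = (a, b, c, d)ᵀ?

The coefficient of bd is A[2,4] + A[4,2] = 2·1 = 2.

2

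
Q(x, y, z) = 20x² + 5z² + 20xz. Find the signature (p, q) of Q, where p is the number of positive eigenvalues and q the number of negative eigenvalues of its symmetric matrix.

(1, 0)

Write A = [[20, 0, 10], [0, 0, 0], [10, 0, 5]].
Applying the same elementary operations to the rows and columns of A produces a congruent diagonal matrix with entries 20, 0, 0.
So there are 1 positive, 2 zero pivots.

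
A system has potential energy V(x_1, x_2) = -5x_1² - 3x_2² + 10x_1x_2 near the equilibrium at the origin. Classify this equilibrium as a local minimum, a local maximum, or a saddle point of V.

saddle point

The Hessian at the origin is H = [[-10, 10], [10, -6]].
det H = -10·-6 − (10)² = -40 < 0, so H is indefinite.
Therefore the origin is a saddle point.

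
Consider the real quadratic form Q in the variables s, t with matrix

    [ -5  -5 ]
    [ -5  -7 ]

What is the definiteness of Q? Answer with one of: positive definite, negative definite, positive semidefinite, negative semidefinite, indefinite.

negative definite

For the 2×2 matrix [[-5, -5], [-5, -7]]: det = -5·-7 − (-5)² = 10, trace = -12.
det > 0 so both eigenvalues share the sign of the trace; trace = -12 < 0 ⇒ both negative.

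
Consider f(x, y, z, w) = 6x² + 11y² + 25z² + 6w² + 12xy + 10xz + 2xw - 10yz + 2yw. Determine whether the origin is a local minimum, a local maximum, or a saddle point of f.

The Hessian at the origin is H = [[12, 12, 10, 2], [12, 22, -10, 2], [10, -10, 50, 0], [2, 2, 0, 12]].
Congruent diagonalization of H (simultaneous row and column reduction) yields pivots 12, 10, 5/3, 10.
That gives 4 positive pivots.
H is positive definite, so the origin is a strict local minimum.

local minimum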